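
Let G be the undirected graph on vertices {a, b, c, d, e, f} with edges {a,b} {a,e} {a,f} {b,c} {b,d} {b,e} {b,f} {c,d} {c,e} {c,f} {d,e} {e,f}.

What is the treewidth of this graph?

3

A width-3 tree decomposition is:
Bags: B1 = {a, b, e, f}  B2 = {b, c, e, f}  B3 = {b, c, d, e}
Tree: B1–B2, B2–B3
Every bag has size at most 4, so the width is 4 − 1 = 3 and tw(G) ≤ 3. Conversely, {b, c, d, e} is a clique of size 4, and the vertices of any clique must share a bag in every tree decomposition; so some bag has ≥ 4 vertices and tw(G) ≥ 3. Hence tw(G) = 3 exactly.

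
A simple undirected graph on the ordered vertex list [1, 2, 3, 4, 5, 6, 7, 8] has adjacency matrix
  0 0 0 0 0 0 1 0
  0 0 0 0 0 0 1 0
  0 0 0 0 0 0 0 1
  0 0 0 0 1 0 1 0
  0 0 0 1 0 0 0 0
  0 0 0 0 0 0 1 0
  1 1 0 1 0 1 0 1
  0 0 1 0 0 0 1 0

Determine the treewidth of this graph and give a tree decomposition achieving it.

Each bag holds 2 vertices, so the decomposition has width 1, which upper-bounds the treewidth. G has an edge, so its treewidth is at least 1. Therefore the treewidth is 1.

Treewidth 1.
One optimal decomposition is:
Bags: B1 = {7, 8}  B2 = {4, 7}  B3 = {1, 7}  B4 = {4, 5}  B5 = {3, 8}  B6 = {6, 7}  B7 = {2, 7}
Tree: B1–B2, B1–B3, B2–B4, B1–B5, B2–B6, B1–B7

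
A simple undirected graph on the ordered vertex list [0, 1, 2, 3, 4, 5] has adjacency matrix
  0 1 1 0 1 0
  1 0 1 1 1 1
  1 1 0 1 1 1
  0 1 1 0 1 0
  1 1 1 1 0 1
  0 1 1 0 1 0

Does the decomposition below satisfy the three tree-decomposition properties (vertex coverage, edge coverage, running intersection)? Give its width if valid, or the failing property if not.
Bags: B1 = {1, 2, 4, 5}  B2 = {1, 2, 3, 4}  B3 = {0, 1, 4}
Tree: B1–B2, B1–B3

No — edge (2,0) lies in no bag.

A tree decomposition must satisfy three properties: every vertex lies in some bag; for every edge, both endpoints lie together in some bag; and for every vertex, the bags containing it form a connected subtree. Here edge (2,0) lies in no bag, so the decomposition is invalid.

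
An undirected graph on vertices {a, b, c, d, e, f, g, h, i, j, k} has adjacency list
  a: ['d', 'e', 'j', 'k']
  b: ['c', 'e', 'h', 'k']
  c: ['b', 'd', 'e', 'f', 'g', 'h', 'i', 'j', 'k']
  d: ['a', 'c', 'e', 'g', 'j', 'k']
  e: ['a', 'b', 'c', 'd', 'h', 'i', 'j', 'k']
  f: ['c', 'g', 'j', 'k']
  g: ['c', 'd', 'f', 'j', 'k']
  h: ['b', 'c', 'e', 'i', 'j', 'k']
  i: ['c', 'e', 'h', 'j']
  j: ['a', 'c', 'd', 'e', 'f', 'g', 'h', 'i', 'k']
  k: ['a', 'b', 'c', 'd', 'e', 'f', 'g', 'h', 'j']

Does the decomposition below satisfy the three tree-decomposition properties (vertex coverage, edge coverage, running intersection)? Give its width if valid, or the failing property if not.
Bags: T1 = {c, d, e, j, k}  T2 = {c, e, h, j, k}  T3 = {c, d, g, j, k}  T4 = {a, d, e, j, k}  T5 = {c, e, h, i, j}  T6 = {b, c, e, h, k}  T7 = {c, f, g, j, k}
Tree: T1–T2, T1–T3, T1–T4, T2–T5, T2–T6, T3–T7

Checking the three conditions: (i) the bags cover all of {a, b, c, d, e, f, g, h, i, j, k}; (ii) for each edge, some bag contains both endpoints; (iii) the bags containing any fixed vertex form a subtree. All hold, so the decomposition is valid with width 5 − 1 = 4.

Yes; width 4.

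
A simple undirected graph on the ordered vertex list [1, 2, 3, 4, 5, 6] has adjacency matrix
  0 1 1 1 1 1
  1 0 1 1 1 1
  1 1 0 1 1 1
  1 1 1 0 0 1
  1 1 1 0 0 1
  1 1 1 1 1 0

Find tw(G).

A width-4 tree decomposition is:
Bags: B1 = {1, 2, 3, 4, 6}  B2 = {1, 2, 3, 5, 6}
Tree: B1–B2
The largest bag has 5 vertices, giving width 4; this decomposition certifies tw(G) ≤ 4. On the other hand G contains the 5-clique {1, 2, 3, 4, 6}. A clique must lie in a single bag of any decomposition, so no decomposition can have width below 4. The upper and lower bounds meet at 4, so that is the treewidth.

4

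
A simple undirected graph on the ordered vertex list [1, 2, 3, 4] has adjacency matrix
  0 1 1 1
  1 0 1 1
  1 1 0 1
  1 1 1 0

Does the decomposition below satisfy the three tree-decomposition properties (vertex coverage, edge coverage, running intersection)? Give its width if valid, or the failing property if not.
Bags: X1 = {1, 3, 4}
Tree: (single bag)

No — vertex 2 appears in no bag.

A tree decomposition must satisfy three properties: every vertex lies in some bag; for every edge, both endpoints lie together in some bag; and for every vertex, the bags containing it form a connected subtree. Here vertex 2 appears in no bag, so the decomposition is invalid.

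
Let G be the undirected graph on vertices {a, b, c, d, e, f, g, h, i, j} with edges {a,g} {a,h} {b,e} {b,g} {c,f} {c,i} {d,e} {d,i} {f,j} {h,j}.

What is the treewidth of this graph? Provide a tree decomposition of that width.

Treewidth 2.
One optimal decomposition is:
Bags: B1 = {a, b, g}  B2 = {a, b, h}  B3 = {b, h, j}  B4 = {b, f, j}  B5 = {b, c, f}  B6 = {b, c, i}  B7 = {b, d, i}  B8 = {b, d, e}
Tree: B1–B2, B2–B3, B3–B4, B4–B5, B5–B6, B6–B7, B7–B8

Every bag has size at most 3, so the width is 3 − 1 = 2 and tw(G) ≤ 2. The edges b–g–a–h–j–f–c–i–d–e–b form a cycle, so G is not a tree and its treewidth is at least 2. Combining the bounds, tw(G) = 2.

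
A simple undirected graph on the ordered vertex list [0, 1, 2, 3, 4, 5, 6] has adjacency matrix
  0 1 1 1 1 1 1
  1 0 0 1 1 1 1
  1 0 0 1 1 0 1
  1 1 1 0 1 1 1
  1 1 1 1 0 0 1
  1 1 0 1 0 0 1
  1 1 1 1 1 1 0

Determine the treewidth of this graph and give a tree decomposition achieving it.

Every bag has size at most 5, so the width is 5 − 1 = 4 and tw(G) ≤ 4. For the lower bound, the 5 vertices {0, 1, 3, 4, 6} are pairwise adjacent, and any tree decomposition puts a clique entirely inside one bag — forcing width ≥ 4. Hence tw(G) = 4 exactly.

Treewidth 4.
One such decomposition:
Bags: B1 = {0, 1, 3, 4, 6}  B2 = {0, 2, 3, 4, 6}  B3 = {0, 1, 3, 5, 6}
Tree: B1–B2, B1–B3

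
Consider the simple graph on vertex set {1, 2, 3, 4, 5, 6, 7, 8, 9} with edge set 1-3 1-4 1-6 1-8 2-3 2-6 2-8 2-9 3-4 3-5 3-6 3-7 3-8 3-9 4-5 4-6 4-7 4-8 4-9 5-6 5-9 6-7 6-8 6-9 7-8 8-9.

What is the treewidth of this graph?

4

A width-4 tree decomposition is:
Bags: B1 = {3, 4, 5, 6, 9}  B2 = {3, 4, 6, 8, 9}  B3 = {1, 3, 4, 6, 8}  B4 = {3, 4, 6, 7, 8}  B5 = {2, 3, 6, 8, 9}
Tree: B1–B2, B2–B3, B2–B4, B2–B5
Each bag holds 5 vertices, so the decomposition has width 4, which upper-bounds the treewidth. On the other hand G contains the 5-clique {2, 3, 6, 8, 9}. A clique must lie in a single bag of any decomposition, so no decomposition can have width below 4. The upper and lower bounds meet at 4, so that is the treewidth.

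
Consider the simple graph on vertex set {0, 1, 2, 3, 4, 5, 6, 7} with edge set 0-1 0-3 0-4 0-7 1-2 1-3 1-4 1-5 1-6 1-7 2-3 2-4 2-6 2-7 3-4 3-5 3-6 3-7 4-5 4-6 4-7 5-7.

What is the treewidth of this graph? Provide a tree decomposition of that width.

Treewidth 4.
One optimal decomposition is:
Bags: B1 = {1, 2, 3, 4, 6}  B2 = {1, 2, 3, 4, 7}  B3 = {0, 1, 3, 4, 7}  B4 = {1, 3, 4, 5, 7}
Tree: B1–B2, B2–B3, B3–B4

Each bag holds 5 vertices, so the decomposition has width 4, which upper-bounds the treewidth. Conversely, {1, 2, 3, 4, 6} is a clique of size 5, and the vertices of any clique must share a bag in every tree decomposition; so some bag has ≥ 5 vertices and tw(G) ≥ 4. The upper and lower bounds meet at 4, so that is the treewidth.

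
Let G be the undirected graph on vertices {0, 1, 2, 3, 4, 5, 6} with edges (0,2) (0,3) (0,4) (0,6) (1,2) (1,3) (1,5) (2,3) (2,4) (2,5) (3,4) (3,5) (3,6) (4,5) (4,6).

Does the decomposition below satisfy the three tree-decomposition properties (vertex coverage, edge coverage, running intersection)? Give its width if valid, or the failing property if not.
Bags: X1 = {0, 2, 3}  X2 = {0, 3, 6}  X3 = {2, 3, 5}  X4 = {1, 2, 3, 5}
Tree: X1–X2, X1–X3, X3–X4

No — vertex 4 appears in no bag.

A tree decomposition must satisfy three properties: every vertex lies in some bag; for every edge, both endpoints lie together in some bag; and for every vertex, the bags containing it form a connected subtree. Here vertex 4 appears in no bag, so the decomposition is invalid.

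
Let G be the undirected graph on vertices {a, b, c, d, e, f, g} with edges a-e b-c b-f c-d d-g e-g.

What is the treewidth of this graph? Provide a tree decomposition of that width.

Treewidth 1.
Bags: B1 = {b, f}  B2 = {b, c}  B3 = {c, d}  B4 = {d, g}  B5 = {e, g}  B6 = {a, e}
Tree: B1–B2, B2–B3, B3–B4, B4–B5, B5–B6

The largest bag has 2 vertices, giving width 1; this decomposition certifies tw(G) ≤ 1. Since G has at least one edge (e.g. f–b), it is not an edgeless graph, so tw(G) ≥ 1. The upper and lower bounds meet at 1, so that is the treewidth.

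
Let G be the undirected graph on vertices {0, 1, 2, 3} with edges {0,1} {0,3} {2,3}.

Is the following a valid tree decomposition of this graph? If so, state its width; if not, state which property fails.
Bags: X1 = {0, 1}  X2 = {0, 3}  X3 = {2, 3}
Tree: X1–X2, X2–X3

Every vertex of G appears in some bag (union = {0, 1, 2, 3}); every edge is covered by a bag; and for each vertex v the set of bags containing v is connected in the bag tree. The decomposition is therefore valid. The largest bag has 2 vertices, so the width is 1.

Yes; width 1.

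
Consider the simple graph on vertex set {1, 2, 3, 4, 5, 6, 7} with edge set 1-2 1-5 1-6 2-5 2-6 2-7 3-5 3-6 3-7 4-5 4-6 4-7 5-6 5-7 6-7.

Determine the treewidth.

A width-3 tree decomposition is:
Bags: B1 = {2, 5, 6, 7}  B2 = {4, 5, 6, 7}  B3 = {3, 5, 6, 7}  B4 = {1, 2, 5, 6}
Tree: B1–B2, B2–B3, B1–B4
The largest bag has 4 vertices, giving width 3; this decomposition certifies tw(G) ≤ 3. Conversely, {1, 2, 5, 6} is a clique of size 4, and the vertices of any clique must share a bag in every tree decomposition; so some bag has ≥ 4 vertices and tw(G) ≥ 3. The upper and lower bounds meet at 3, so that is the treewidth.

3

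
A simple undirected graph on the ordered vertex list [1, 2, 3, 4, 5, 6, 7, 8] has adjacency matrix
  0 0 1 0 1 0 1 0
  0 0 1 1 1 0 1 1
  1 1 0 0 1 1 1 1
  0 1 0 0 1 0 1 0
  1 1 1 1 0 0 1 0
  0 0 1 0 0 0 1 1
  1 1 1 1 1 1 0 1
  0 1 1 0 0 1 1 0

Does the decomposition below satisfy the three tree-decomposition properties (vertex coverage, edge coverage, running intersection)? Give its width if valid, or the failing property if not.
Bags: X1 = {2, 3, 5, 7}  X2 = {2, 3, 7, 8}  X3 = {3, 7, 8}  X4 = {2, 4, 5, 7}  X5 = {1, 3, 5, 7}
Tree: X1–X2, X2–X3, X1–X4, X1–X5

No — vertex 6 appears in no bag.

A tree decomposition must satisfy three properties: every vertex lies in some bag; for every edge, both endpoints lie together in some bag; and for every vertex, the bags containing it form a connected subtree. Here vertex 6 appears in no bag, so the decomposition is invalid.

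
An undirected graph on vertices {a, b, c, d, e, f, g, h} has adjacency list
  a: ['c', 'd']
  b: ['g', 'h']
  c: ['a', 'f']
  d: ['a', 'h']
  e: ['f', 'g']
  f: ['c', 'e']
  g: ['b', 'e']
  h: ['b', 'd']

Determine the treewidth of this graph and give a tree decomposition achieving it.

Every bag has size at most 3, so the width is 3 − 1 = 2 and tw(G) ≤ 2. For the lower bound, G contains the cycle g–b–h–d–a–c–f–e–g, so G is not a forest; only forests have treewidth ≤ 1, hence tw(G) ≥ 2. The upper and lower bounds meet at 2, so that is the treewidth.

Treewidth 2.
One optimal decomposition is:
Bags: B1 = {b, g, h}  B2 = {d, g, h}  B3 = {a, d, g}  B4 = {a, c, g}  B5 = {c, f, g}  B6 = {e, f, g}
Tree: B1–B2, B2–B3, B3–B4, B4–B5, B5–B6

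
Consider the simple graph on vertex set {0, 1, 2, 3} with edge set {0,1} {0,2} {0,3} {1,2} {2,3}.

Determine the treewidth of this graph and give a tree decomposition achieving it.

The largest bag has 3 vertices, giving width 2; this decomposition certifies tw(G) ≤ 2. For the lower bound, the 3 vertices {0, 1, 2} are pairwise adjacent, and any tree decomposition puts a clique entirely inside one bag — forcing width ≥ 2. Combining the bounds, tw(G) = 2.

Treewidth 2.
One optimal decomposition is:
Bags: B1 = {0, 1, 2}  B2 = {0, 2, 3}
Tree: B1–B2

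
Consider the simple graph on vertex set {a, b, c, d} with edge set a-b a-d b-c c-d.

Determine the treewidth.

A width-2 tree decomposition is:
Bags: B1 = {b, c, d}  B2 = {a, b, d}
Tree: B1–B2
Each bag holds 3 vertices, so the decomposition has width 2, which upper-bounds the treewidth. Since d–c–b–a–d is a cycle in G, G is not acyclic. Forests are exactly the graphs of treewidth ≤ 1, so tw(G) ≥ 2. Combining the bounds, tw(G) = 2.

2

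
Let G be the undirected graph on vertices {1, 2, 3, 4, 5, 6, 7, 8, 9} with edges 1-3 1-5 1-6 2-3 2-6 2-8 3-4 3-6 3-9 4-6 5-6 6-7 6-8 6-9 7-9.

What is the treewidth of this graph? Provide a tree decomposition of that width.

Treewidth 2.
One such decomposition:
Bags: B1 = {2, 3, 6}  B2 = {1, 3, 6}  B3 = {3, 6, 9}  B4 = {3, 4, 6}  B5 = {2, 6, 8}  B6 = {6, 7, 9}  B7 = {1, 5, 6}
Tree: B1–B2, B2–B3, B3–B4, B1–B5, B3–B6, B2–B7

Each bag holds 3 vertices, so the decomposition has width 2, which upper-bounds the treewidth. Conversely, {2, 6, 8} is a clique of size 3, and the vertices of any clique must share a bag in every tree decomposition; so some bag has ≥ 3 vertices and tw(G) ≥ 2. The upper and lower bounds meet at 2, so that is the treewidth.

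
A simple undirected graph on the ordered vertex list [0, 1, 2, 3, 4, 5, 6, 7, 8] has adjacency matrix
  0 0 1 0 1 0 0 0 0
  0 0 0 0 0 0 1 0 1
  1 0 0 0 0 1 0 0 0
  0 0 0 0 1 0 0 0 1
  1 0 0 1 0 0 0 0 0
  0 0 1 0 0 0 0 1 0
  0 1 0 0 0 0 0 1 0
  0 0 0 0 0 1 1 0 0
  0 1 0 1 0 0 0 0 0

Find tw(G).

2

A width-2 tree decomposition is:
Bags: B1 = {5, 6, 7}  B2 = {2, 5, 6}  B3 = {0, 2, 6}  B4 = {0, 4, 6}  B5 = {3, 4, 6}  B6 = {3, 6, 8}  B7 = {1, 6, 8}
Tree: B1–B2, B2–B3, B3–B4, B4–B5, B5–B6, B6–B7
Every bag has size at most 3, so the width is 3 − 1 = 2 and tw(G) ≤ 2. The edges 6–7–5–2–0–4–3–8–1–6 form a cycle, so G is not a tree and its treewidth is at least 2. Hence tw(G) = 2 exactly.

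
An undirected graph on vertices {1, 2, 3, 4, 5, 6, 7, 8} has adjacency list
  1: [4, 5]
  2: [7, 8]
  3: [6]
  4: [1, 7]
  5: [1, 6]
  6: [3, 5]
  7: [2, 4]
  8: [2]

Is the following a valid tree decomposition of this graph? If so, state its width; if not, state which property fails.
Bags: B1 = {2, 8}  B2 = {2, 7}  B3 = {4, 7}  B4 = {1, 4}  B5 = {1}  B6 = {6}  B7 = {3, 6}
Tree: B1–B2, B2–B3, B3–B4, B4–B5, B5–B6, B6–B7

A tree decomposition must satisfy three properties: every vertex lies in some bag; for every edge, both endpoints lie together in some bag; and for every vertex, the bags containing it form a connected subtree. Here vertex 5 appears in no bag, so the decomposition is invalid.

No — vertex 5 appears in no bag.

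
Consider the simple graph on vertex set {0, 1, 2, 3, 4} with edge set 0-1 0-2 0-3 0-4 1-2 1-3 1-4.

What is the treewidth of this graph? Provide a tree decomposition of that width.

The largest bag has 3 vertices, giving width 2; this decomposition certifies tw(G) ≤ 2. On the other hand G contains the 3-clique {0, 1, 2}. A clique must lie in a single bag of any decomposition, so no decomposition can have width below 2. Combining the bounds, tw(G) = 2.

Treewidth 2.
One optimal decomposition is:
Bags: B1 = {0, 1, 4}  B2 = {0, 1, 3}  B3 = {0, 1, 2}
Tree: B1–B2, B2–B3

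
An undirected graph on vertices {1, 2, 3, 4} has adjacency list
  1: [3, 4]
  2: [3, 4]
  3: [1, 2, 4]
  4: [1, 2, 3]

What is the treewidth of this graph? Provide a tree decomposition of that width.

Treewidth 2.
Bags: B1 = {1, 3, 4}  B2 = {2, 3, 4}
Tree: B1–B2

The largest bag has 3 vertices, giving width 2; this decomposition certifies tw(G) ≤ 2. On the other hand G contains the 3-clique {1, 3, 4}. A clique must lie in a single bag of any decomposition, so no decomposition can have width below 2. Hence tw(G) = 2 exactly.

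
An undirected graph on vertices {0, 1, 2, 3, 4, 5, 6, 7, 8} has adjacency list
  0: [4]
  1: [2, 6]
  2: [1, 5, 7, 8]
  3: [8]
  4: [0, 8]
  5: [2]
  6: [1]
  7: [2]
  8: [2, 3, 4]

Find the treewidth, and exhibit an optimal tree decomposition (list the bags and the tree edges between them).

Treewidth 1.
One optimal decomposition is:
Bags: B1 = {2, 7}  B2 = {2, 8}  B3 = {1, 2}  B4 = {3, 8}  B5 = {4, 8}  B6 = {0, 4}  B7 = {1, 6}  B8 = {2, 5}
Tree: B1–B2, B2–B3, B2–B4, B2–B5, B5–B6, B3–B7, B1–B8

Every bag has size at most 2, so the width is 2 − 1 = 1 and tw(G) ≤ 1. G has an edge, so its treewidth is at least 1. The upper and lower bounds meet at 1, so that is the treewidth.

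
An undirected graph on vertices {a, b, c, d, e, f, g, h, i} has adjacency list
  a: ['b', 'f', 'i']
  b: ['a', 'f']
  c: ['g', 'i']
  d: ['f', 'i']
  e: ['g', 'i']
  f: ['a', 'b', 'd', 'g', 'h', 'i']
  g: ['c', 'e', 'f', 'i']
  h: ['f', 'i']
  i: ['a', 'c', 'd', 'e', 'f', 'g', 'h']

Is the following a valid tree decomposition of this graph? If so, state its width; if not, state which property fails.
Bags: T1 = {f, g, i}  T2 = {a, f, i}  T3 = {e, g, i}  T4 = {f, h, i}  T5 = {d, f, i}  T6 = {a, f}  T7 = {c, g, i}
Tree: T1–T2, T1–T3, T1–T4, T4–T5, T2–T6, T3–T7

A tree decomposition must satisfy three properties: every vertex lies in some bag; for every edge, both endpoints lie together in some bag; and for every vertex, the bags containing it form a connected subtree. Here vertex b appears in no bag, so the decomposition is invalid.

No — vertex b appears in no bag.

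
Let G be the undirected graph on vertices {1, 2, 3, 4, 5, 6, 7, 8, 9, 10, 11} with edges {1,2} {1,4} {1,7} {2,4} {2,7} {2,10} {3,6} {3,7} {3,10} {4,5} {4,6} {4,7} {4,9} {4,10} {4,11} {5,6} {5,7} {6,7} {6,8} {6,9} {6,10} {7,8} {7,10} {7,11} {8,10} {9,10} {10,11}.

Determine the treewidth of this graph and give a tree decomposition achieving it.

Treewidth 3.
Bags: B1 = {3, 6, 7, 10}  B2 = {4, 6, 7, 10}  B3 = {2, 4, 7, 10}  B4 = {4, 7, 10, 11}  B5 = {1, 2, 4, 7}  B6 = {4, 6, 9, 10}  B7 = {4, 5, 6, 7}  B8 = {6, 7, 8, 10}
Tree: B1–B2, B2–B3, B2–B4, B3–B5, B2–B6, B2–B7, B2–B8

The largest bag has 4 vertices, giving width 3; this decomposition certifies tw(G) ≤ 3. For the lower bound, the 4 vertices {4, 6, 9, 10} are pairwise adjacent, and any tree decomposition puts a clique entirely inside one bag — forcing width ≥ 3. Hence tw(G) = 3 exactly.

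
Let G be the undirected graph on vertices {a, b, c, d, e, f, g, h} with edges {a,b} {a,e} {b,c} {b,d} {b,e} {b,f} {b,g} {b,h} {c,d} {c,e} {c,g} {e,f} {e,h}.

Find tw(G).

A width-2 tree decomposition is:
Bags: B1 = {a, b, e}  B2 = {b, c, e}  B3 = {b, e, f}  B4 = {b, c, g}  B5 = {b, e, h}  B6 = {b, c, d}
Tree: B1–B2, B2–B3, B2–B4, B2–B5, B2–B6
The largest bag has 3 vertices, giving width 2; this decomposition certifies tw(G) ≤ 2. On the other hand G contains the 3-clique {b, c, d}. A clique must lie in a single bag of any decomposition, so no decomposition can have width below 2. Therefore the treewidth is 2.

2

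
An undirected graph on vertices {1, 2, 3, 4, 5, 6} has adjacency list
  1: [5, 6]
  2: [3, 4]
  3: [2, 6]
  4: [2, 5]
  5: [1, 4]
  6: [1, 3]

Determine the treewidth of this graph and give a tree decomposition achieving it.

The largest bag has 3 vertices, giving width 2; this decomposition certifies tw(G) ≤ 2. For the lower bound, G contains the cycle 6–1–5–4–2–3–6, so G is not a forest; only forests have treewidth ≤ 1, hence tw(G) ≥ 2. Therefore the treewidth is 2.

Treewidth 2.
Bags: B1 = {1, 5, 6}  B2 = {4, 5, 6}  B3 = {2, 4, 6}  B4 = {2, 3, 6}
Tree: B1–B2, B2–B3, B3–B4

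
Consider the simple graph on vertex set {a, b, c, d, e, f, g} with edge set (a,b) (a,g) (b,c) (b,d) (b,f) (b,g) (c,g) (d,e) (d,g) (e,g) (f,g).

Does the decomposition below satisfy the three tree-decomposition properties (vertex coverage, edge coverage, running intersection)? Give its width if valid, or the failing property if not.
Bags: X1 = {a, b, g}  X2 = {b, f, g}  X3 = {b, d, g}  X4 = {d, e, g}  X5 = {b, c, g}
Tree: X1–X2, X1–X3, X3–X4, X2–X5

Yes; width 2.

Checking the three conditions: (i) the bags cover all of {a, b, c, d, e, f, g}; (ii) for each edge, some bag contains both endpoints; (iii) the bags containing any fixed vertex form a subtree. All hold, so the decomposition is valid with width 3 − 1 = 2.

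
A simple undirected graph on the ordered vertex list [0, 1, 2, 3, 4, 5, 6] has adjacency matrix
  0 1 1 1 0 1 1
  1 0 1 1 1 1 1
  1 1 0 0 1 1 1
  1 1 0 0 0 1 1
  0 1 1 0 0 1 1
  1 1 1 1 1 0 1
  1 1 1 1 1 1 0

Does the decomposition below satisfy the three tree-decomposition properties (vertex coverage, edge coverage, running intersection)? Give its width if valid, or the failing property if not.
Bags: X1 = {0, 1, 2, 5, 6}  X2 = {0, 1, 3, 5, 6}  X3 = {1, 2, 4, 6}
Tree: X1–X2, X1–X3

A tree decomposition must satisfy three properties: every vertex lies in some bag; for every edge, both endpoints lie together in some bag; and for every vertex, the bags containing it form a connected subtree. Here edge (5,4) lies in no bag, so the decomposition is invalid.

No — edge (5,4) lies in no bag.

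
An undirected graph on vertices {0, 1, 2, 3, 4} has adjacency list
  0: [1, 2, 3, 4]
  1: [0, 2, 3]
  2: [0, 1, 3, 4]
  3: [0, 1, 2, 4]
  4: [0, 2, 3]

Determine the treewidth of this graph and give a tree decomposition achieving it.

Treewidth 3.
Bags: B1 = {0, 2, 3, 4}  B2 = {0, 1, 2, 3}
Tree: B1–B2

The largest bag has 4 vertices, giving width 3; this decomposition certifies tw(G) ≤ 3. For the lower bound, the 4 vertices {0, 1, 2, 3} are pairwise adjacent, and any tree decomposition puts a clique entirely inside one bag — forcing width ≥ 3. Hence tw(G) = 3 exactly.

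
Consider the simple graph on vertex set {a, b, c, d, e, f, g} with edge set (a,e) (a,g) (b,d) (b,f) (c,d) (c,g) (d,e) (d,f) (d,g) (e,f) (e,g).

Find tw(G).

A width-2 tree decomposition is:
Bags: B1 = {d, e, g}  B2 = {d, e, f}  B3 = {b, d, f}  B4 = {a, e, g}  B5 = {c, d, g}
Tree: B1–B2, B2–B3, B1–B4, B1–B5
Every bag has size at most 3, so the width is 3 − 1 = 2 and tw(G) ≤ 2. Conversely, {d, e, g} is a clique of size 3, and the vertices of any clique must share a bag in every tree decomposition; so some bag has ≥ 3 vertices and tw(G) ≥ 2. Combining the bounds, tw(G) = 2.

2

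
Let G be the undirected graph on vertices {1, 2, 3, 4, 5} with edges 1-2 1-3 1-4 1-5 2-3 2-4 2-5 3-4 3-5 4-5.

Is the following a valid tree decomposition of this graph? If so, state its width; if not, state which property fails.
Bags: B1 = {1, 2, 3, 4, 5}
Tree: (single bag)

Checking the three conditions: (i) the bags cover all of {1, 2, 3, 4, 5}; (ii) for each edge, some bag contains both endpoints; (iii) the bags containing any fixed vertex form a subtree. All hold, so the decomposition is valid with width 5 − 1 = 4.

Yes; width 4.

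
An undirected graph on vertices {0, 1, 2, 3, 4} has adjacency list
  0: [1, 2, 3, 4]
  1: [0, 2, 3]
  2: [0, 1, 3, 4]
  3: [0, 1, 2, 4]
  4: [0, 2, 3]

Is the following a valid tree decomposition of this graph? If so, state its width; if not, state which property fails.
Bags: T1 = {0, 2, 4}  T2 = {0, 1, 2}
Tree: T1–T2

A tree decomposition must satisfy three properties: every vertex lies in some bag; for every edge, both endpoints lie together in some bag; and for every vertex, the bags containing it form a connected subtree. Here vertex 3 appears in no bag, so the decomposition is invalid.

No — vertex 3 appears in no bag.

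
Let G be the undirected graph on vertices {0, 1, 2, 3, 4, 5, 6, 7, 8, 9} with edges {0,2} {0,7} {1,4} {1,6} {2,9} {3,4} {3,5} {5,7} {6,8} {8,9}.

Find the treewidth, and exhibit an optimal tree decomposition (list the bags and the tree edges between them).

Treewidth 2.
Bags: B1 = {1, 3, 4}  B2 = {1, 3, 6}  B3 = {3, 6, 8}  B4 = {3, 8, 9}  B5 = {2, 3, 9}  B6 = {0, 2, 3}  B7 = {0, 3, 7}  B8 = {3, 5, 7}
Tree: B1–B2, B2–B3, B3–B4, B4–B5, B5–B6, B6–B7, B7–B8

Each bag holds 3 vertices, so the decomposition has width 2, which upper-bounds the treewidth. Since 3–4–1–6–8–9–2–0–7–5–3 is a cycle in G, G is not acyclic. Forests are exactly the graphs of treewidth ≤ 1, so tw(G) ≥ 2. The upper and lower bounds meet at 2, so that is the treewidth.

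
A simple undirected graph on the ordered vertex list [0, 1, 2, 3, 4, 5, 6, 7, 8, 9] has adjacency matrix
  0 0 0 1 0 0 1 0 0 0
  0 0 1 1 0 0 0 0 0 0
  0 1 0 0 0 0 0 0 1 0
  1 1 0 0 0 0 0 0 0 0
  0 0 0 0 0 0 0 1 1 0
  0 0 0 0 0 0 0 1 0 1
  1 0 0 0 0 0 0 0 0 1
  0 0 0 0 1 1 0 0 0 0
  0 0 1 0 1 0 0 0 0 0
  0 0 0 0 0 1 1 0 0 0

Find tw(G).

A width-2 tree decomposition is:
Bags: B1 = {0, 3, 6}  B2 = {3, 6, 9}  B3 = {3, 5, 9}  B4 = {3, 5, 7}  B5 = {3, 4, 7}  B6 = {3, 4, 8}  B7 = {2, 3, 8}  B8 = {1, 2, 3}
Tree: B1–B2, B2–B3, B3–B4, B4–B5, B5–B6, B6–B7, B7–B8
The largest bag has 3 vertices, giving width 2; this decomposition certifies tw(G) ≤ 2. The edges 3–0–6–9–5–7–4–8–2–1–3 form a cycle, so G is not a tree and its treewidth is at least 2. The upper and lower bounds meet at 2, so that is the treewidth.

2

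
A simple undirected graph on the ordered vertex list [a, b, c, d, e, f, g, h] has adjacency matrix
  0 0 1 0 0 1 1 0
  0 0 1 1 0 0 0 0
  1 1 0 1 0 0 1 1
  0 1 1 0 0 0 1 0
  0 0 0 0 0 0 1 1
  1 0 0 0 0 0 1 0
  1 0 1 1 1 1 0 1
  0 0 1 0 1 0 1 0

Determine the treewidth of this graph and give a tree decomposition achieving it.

Every bag has size at most 3, so the width is 3 − 1 = 2 and tw(G) ≤ 2. For the lower bound, the 3 vertices {e, g, h} are pairwise adjacent, and any tree decomposition puts a clique entirely inside one bag — forcing width ≥ 2. Combining the bounds, tw(G) = 2.

Treewidth 2.
Bags: B1 = {c, d, g}  B2 = {c, g, h}  B3 = {a, c, g}  B4 = {e, g, h}  B5 = {a, f, g}  B6 = {b, c, d}
Tree: B1–B2, B1–B3, B2–B4, B3–B5, B1–B6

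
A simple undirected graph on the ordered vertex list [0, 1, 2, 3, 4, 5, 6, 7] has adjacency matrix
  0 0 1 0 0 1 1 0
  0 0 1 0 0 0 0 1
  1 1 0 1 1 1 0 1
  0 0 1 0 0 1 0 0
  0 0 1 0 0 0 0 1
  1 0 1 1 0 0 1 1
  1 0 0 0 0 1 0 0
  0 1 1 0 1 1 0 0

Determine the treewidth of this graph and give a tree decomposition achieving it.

Each bag holds 3 vertices, so the decomposition has width 2, which upper-bounds the treewidth. On the other hand G contains the 3-clique {1, 2, 7}. A clique must lie in a single bag of any decomposition, so no decomposition can have width below 2. Combining the bounds, tw(G) = 2.

Treewidth 2.
One such decomposition:
Bags: B1 = {0, 2, 5}  B2 = {0, 5, 6}  B3 = {2, 5, 7}  B4 = {2, 4, 7}  B5 = {2, 3, 5}  B6 = {1, 2, 7}
Tree: B1–B2, B1–B3, B3–B4, B3–B5, B3–B6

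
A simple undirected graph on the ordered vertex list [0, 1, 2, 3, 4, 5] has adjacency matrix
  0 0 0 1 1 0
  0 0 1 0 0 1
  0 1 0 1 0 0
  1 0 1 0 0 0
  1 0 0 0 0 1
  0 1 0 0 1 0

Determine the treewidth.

2

A width-2 tree decomposition is:
Bags: B1 = {1, 2, 5}  B2 = {2, 4, 5}  B3 = {0, 2, 4}  B4 = {0, 2, 3}
Tree: B1–B2, B2–B3, B3–B4
Each bag holds 3 vertices, so the decomposition has width 2, which upper-bounds the treewidth. The edges 2–1–5–4–0–3–2 form a cycle, so G is not a tree and its treewidth is at least 2. Hence tw(G) = 2 exactly.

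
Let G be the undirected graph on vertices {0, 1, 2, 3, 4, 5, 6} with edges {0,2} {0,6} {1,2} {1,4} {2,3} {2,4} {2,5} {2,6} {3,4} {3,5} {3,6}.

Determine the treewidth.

A width-2 tree decomposition is:
Bags: B1 = {2, 3, 6}  B2 = {2, 3, 4}  B3 = {0, 2, 6}  B4 = {2, 3, 5}  B5 = {1, 2, 4}
Tree: B1–B2, B1–B3, B1–B4, B2–B5
Every bag has size at most 3, so the width is 3 − 1 = 2 and tw(G) ≤ 2. Conversely, {0, 2, 6} is a clique of size 3, and the vertices of any clique must share a bag in every tree decomposition; so some bag has ≥ 3 vertices and tw(G) ≥ 2. Therefore the treewidth is 2.

2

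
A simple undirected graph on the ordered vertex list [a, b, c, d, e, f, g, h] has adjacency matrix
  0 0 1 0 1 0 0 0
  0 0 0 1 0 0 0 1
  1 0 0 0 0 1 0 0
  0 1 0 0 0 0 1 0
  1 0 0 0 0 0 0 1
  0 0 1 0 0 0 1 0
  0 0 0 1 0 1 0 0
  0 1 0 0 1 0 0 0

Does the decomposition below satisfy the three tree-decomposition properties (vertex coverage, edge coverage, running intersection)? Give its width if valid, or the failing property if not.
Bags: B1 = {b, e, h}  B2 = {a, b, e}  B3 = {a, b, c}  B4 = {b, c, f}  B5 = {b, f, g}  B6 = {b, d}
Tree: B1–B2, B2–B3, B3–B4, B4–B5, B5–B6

A tree decomposition must satisfy three properties: every vertex lies in some bag; for every edge, both endpoints lie together in some bag; and for every vertex, the bags containing it form a connected subtree. Here edge (g,d) lies in no bag, so the decomposition is invalid.

No — edge (g,d) lies in no bag.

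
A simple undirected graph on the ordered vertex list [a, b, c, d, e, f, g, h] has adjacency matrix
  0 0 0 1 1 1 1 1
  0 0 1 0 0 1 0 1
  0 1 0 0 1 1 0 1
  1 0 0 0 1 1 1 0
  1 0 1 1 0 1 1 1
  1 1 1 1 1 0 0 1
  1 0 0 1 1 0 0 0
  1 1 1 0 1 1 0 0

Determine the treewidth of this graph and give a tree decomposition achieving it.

Every bag has size at most 4, so the width is 4 − 1 = 3 and tw(G) ≤ 3. Conversely, {a, d, e, g} is a clique of size 4, and the vertices of any clique must share a bag in every tree decomposition; so some bag has ≥ 4 vertices and tw(G) ≥ 3. Therefore the treewidth is 3.

Treewidth 3.
Bags: B1 = {c, e, f, h}  B2 = {a, e, f, h}  B3 = {a, d, e, f}  B4 = {a, d, e, g}  B5 = {b, c, f, h}
Tree: B1–B2, B2–B3, B3–B4, B1–B5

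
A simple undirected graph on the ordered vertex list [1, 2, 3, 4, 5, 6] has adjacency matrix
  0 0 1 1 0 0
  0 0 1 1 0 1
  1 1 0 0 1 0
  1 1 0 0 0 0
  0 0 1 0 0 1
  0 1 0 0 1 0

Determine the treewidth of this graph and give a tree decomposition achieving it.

Treewidth 2.
One optimal decomposition is:
Bags: B1 = {1, 2, 4}  B2 = {1, 2, 3}  B3 = {2, 3, 6}  B4 = {3, 5, 6}
Tree: B1–B2, B2–B3, B3–B4

The largest bag has 3 vertices, giving width 2; this decomposition certifies tw(G) ≤ 2. The edges 4–1–3–2–4 form a cycle, so G is not a tree and its treewidth is at least 2. Hence tw(G) = 2 exactly.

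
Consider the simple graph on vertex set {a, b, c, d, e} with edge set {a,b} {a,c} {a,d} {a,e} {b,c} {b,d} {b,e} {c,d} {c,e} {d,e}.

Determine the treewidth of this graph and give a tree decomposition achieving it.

A single bag containing all 5 vertices is trivially a valid decomposition of width 4. On the other hand G contains the 5-clique {a, b, c, d, e}. A clique must lie in a single bag of any decomposition, so no decomposition can have width below 4. Hence tw(G) = 4 exactly.

Treewidth 4.
Bags: B1 = {a, b, c, d, e}
Tree: (single bag)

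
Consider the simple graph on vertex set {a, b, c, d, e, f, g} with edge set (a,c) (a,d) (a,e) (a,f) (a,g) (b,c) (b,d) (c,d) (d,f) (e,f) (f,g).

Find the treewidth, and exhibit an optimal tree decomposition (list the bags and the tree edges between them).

Each bag holds 3 vertices, so the decomposition has width 2, which upper-bounds the treewidth. Conversely, {a, c, d} is a clique of size 3, and the vertices of any clique must share a bag in every tree decomposition; so some bag has ≥ 3 vertices and tw(G) ≥ 2. The upper and lower bounds meet at 2, so that is the treewidth.

Treewidth 2.
Bags: B1 = {a, d, f}  B2 = {a, c, d}  B3 = {a, e, f}  B4 = {a, f, g}  B5 = {b, c, d}
Tree: B1–B2, B1–B3, B1–B4, B2–B5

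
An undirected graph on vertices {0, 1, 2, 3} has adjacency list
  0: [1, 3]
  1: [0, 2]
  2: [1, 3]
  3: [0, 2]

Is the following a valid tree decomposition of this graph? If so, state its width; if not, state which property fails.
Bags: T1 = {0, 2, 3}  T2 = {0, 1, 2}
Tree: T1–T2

Vertex coverage: the bags together contain {0, 1, 2, 3}, the full vertex set. Edge coverage: each edge of G has both endpoints in at least one bag. Running intersection: for every vertex, the bags containing it form a connected subtree. All three properties hold, so this is a valid tree decomposition of width max|bag| − 1 = 2, and hence tw(G) ≤ 2.

Yes; width 2.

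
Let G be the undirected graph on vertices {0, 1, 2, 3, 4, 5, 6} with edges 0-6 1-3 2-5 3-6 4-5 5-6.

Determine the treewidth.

A width-1 tree decomposition is:
Bags: B1 = {5, 6}  B2 = {3, 6}  B3 = {0, 6}  B4 = {1, 3}  B5 = {2, 5}  B6 = {4, 5}
Tree: B1–B2, B1–B3, B2–B4, B1–B5, B5–B6
Every bag has size at most 2, so the width is 2 − 1 = 1 and tw(G) ≤ 1. G has an edge, so its treewidth is at least 1. Combining the bounds, tw(G) = 1.

1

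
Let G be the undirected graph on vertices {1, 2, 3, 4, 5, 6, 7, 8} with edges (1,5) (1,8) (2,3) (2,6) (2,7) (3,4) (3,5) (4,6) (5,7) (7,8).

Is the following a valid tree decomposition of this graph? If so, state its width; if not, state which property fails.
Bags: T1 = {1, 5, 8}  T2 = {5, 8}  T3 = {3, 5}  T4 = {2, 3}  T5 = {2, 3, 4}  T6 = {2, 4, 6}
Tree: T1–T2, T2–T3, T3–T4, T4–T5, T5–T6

No — vertex 7 appears in no bag.

A tree decomposition must satisfy three properties: every vertex lies in some bag; for every edge, both endpoints lie together in some bag; and for every vertex, the bags containing it form a connected subtree. Here vertex 7 appears in no bag, so the decomposition is invalid.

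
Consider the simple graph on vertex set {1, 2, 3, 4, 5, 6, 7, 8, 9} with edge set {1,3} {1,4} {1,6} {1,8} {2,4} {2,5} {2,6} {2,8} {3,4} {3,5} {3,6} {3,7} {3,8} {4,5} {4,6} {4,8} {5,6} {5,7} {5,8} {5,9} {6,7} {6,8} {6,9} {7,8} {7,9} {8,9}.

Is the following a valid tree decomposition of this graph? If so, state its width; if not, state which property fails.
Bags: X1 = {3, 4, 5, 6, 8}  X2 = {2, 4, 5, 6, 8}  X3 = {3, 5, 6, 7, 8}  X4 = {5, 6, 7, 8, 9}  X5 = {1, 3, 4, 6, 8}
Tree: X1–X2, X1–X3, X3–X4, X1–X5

Vertex coverage: the bags together contain {1, 2, 3, 4, 5, 6, 7, 8, 9}, the full vertex set. Edge coverage: each edge of G has both endpoints in at least one bag. Running intersection: for every vertex, the bags containing it form a connected subtree. All three properties hold, so this is a valid tree decomposition of width max|bag| − 1 = 4, and hence tw(G) ≤ 4.

Yes; width 4.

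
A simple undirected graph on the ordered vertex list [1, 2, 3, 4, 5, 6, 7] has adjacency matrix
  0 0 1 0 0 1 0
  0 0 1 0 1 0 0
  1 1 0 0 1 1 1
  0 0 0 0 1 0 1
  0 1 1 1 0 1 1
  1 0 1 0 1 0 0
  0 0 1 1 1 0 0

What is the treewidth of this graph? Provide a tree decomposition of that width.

Each bag holds 3 vertices, so the decomposition has width 2, which upper-bounds the treewidth. On the other hand G contains the 3-clique {1, 3, 6}. A clique must lie in a single bag of any decomposition, so no decomposition can have width below 2. Hence tw(G) = 2 exactly.

Treewidth 2.
Bags: B1 = {3, 5, 6}  B2 = {2, 3, 5}  B3 = {1, 3, 6}  B4 = {3, 5, 7}  B5 = {4, 5, 7}
Tree: B1–B2, B1–B3, B2–B4, B4–B5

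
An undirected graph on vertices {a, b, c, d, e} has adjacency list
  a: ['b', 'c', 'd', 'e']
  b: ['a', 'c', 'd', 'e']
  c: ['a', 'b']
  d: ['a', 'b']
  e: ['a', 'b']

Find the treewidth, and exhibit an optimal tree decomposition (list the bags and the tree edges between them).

Every bag has size at most 3, so the width is 3 − 1 = 2 and tw(G) ≤ 2. For the lower bound, the 3 vertices {a, b, d} are pairwise adjacent, and any tree decomposition puts a clique entirely inside one bag — forcing width ≥ 2. Combining the bounds, tw(G) = 2.

Treewidth 2.
One optimal decomposition is:
Bags: B1 = {a, b, e}  B2 = {a, b, d}  B3 = {a, b, c}
Tree: B1–B2, B2–B3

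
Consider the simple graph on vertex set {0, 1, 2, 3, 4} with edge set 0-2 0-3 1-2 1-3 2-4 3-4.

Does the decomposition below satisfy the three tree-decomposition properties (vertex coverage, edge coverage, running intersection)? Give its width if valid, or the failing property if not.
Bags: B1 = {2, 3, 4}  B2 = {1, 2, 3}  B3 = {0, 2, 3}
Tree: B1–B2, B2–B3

Yes; width 2.

Vertex coverage: the bags together contain {0, 1, 2, 3, 4}, the full vertex set. Edge coverage: each edge of G has both endpoints in at least one bag. Running intersection: for every vertex, the bags containing it form a connected subtree. All three properties hold, so this is a valid tree decomposition of width max|bag| − 1 = 2, and hence tw(G) ≤ 2.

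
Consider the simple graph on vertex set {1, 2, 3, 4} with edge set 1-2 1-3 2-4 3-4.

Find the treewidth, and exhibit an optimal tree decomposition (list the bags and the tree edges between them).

Treewidth 2.
Bags: B1 = {1, 2, 4}  B2 = {1, 3, 4}
Tree: B1–B2

The largest bag has 3 vertices, giving width 2; this decomposition certifies tw(G) ≤ 2. Since 1–2–4–3–1 is a cycle in G, G is not acyclic. Forests are exactly the graphs of treewidth ≤ 1, so tw(G) ≥ 2. Hence tw(G) = 2 exactly.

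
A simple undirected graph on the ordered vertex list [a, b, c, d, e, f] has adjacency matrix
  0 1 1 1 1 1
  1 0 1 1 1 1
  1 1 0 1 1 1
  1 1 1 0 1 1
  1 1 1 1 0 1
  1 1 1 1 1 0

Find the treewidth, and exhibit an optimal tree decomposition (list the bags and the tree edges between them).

Treewidth 5.
One optimal decomposition is:
Bags: B1 = {a, b, c, d, e, f}
Tree: (single bag)

With just one bag of size 6, the width is 6 − 1 = 5, so tw(G) ≤ 5. On the other hand G contains the 6-clique {a, b, c, d, e, f}. A clique must lie in a single bag of any decomposition, so no decomposition can have width below 5. Therefore the treewidth is 5.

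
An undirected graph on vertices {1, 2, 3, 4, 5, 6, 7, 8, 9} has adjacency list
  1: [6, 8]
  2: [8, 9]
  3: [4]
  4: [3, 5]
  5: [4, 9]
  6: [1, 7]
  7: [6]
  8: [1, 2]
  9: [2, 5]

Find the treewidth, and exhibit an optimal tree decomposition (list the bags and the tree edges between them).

Treewidth 1.
Bags: B1 = {3, 4}  B2 = {4, 5}  B3 = {5, 9}  B4 = {2, 9}  B5 = {2, 8}  B6 = {1, 8}  B7 = {1, 6}  B8 = {6, 7}
Tree: B1–B2, B2–B3, B3–B4, B4–B5, B5–B6, B6–B7, B7–B8

Each bag holds 2 vertices, so the decomposition has width 1, which upper-bounds the treewidth. Since G has at least one edge (e.g. 3–4), it is not an edgeless graph, so tw(G) ≥ 1. Hence tw(G) = 1 exactly.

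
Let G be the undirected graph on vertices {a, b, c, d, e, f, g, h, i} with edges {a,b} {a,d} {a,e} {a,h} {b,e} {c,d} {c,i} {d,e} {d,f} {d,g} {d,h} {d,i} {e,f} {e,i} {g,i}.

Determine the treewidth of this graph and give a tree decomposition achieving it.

The largest bag has 3 vertices, giving width 2; this decomposition certifies tw(G) ≤ 2. On the other hand G contains the 3-clique {a, d, e}. A clique must lie in a single bag of any decomposition, so no decomposition can have width below 2. Combining the bounds, tw(G) = 2.

Treewidth 2.
One such decomposition:
Bags: B1 = {d, e, i}  B2 = {a, d, e}  B3 = {d, e, f}  B4 = {c, d, i}  B5 = {a, b, e}  B6 = {a, d, h}  B7 = {d, g, i}
Tree: B1–B2, B2–B3, B1–B4, B2–B5, B2–B6, B1–B7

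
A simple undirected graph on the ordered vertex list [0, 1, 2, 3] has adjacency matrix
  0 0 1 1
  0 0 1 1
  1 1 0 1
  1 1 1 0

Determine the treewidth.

2

A width-2 tree decomposition is:
Bags: B1 = {1, 2, 3}  B2 = {0, 2, 3}
Tree: B1–B2
Each bag holds 3 vertices, so the decomposition has width 2, which upper-bounds the treewidth. For the lower bound, the 3 vertices {0, 2, 3} are pairwise adjacent, and any tree decomposition puts a clique entirely inside one bag — forcing width ≥ 2. Hence tw(G) = 2 exactly.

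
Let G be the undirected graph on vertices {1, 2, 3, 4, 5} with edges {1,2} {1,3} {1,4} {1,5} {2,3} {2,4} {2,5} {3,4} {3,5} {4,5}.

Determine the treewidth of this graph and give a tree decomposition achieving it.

With just one bag of size 5, the width is 5 − 1 = 4, so tw(G) ≤ 4. On the other hand G contains the 5-clique {1, 2, 3, 4, 5}. A clique must lie in a single bag of any decomposition, so no decomposition can have width below 4. Hence tw(G) = 4 exactly.

Treewidth 4.
One such decomposition:
Bags: B1 = {1, 2, 3, 4, 5}
Tree: (single bag)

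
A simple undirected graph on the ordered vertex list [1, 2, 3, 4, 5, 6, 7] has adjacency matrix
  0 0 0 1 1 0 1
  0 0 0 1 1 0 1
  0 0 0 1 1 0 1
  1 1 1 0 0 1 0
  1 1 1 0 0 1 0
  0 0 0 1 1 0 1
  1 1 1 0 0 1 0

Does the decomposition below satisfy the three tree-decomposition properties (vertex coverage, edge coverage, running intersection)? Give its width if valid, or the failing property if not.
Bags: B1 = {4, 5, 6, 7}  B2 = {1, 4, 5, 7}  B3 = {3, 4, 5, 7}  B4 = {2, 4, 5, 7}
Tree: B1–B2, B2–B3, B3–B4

Checking the three conditions: (i) the bags cover all of {1, 2, 3, 4, 5, 6, 7}; (ii) for each edge, some bag contains both endpoints; (iii) the bags containing any fixed vertex form a subtree. All hold, so the decomposition is valid with width 4 − 1 = 3.

Yes; width 3.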